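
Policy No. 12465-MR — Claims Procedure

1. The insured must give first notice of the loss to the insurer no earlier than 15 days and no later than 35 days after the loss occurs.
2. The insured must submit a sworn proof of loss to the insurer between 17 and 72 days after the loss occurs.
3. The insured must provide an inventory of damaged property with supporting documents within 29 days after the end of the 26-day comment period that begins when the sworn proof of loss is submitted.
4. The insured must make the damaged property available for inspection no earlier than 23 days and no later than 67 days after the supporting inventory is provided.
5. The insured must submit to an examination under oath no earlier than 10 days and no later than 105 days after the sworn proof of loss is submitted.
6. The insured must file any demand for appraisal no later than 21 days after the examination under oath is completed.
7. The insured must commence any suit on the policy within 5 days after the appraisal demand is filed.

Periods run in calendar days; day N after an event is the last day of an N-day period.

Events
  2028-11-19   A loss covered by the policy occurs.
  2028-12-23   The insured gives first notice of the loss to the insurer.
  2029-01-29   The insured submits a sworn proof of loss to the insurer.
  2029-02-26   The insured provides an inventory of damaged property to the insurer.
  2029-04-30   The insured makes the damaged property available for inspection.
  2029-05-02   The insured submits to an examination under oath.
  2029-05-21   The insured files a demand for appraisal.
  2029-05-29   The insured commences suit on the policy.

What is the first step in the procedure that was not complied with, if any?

Step 7

(1) the permitted window runs from 2028-11-19 + 15 = 2028-12-04 to 2028-11-19 + 35 = 2028-12-24; done 2028-12-23, which is between those dates.
(2) the permitted window runs from 2028-11-19 + 17 = 2028-12-06 to 2028-11-19 + 72 = 2029-01-30; done 2029-01-29, which is between those dates.
(3) due by 2029-02-24 + 29 days = 2029-03-25; completed 2029-02-26, before the deadline.
(4) the permitted window runs from 2029-02-26 + 23 = 2029-03-21 to 2029-02-26 + 67 = 2029-05-04; 2029-04-30 falls inside that range.
(5) the permitted window runs from 2029-01-29 + 10 = 2029-02-08 to 2029-01-29 + 105 = 2029-05-14; 2029-05-02 falls inside that range.
(6) due by 2029-05-02 + 21 days = 2029-05-23; done 2029-05-21 — timely.
(7) due by 2029-05-21 + 5 days = 2029-05-26; not done until 2029-05-29, 3 days after the deadline.
The procedure was therefore not followed at step 7.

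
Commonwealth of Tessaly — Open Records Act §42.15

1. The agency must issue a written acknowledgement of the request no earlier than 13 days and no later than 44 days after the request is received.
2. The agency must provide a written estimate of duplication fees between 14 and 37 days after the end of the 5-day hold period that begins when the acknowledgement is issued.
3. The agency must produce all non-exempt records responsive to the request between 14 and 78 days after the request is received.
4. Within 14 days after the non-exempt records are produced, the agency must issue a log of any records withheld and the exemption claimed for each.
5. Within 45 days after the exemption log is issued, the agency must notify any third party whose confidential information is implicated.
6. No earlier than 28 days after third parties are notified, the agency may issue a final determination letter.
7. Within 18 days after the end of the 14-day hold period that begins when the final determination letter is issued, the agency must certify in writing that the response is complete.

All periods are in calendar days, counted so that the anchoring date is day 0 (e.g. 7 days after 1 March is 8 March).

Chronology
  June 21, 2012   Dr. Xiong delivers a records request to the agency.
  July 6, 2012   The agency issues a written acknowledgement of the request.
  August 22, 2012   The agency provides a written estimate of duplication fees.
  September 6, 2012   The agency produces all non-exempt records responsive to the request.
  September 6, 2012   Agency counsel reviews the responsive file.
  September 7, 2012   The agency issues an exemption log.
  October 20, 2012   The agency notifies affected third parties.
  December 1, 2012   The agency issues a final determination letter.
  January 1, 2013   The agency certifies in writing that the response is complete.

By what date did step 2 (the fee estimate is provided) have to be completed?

The acknowledgement is issued on July 6, 2012; the 5-day hold period therefore ends July 11, 2012, and step 2 runs from that date. The window is 14–37 days after July 11, 2012; it closes on August 17, 2012.

August 17, 2012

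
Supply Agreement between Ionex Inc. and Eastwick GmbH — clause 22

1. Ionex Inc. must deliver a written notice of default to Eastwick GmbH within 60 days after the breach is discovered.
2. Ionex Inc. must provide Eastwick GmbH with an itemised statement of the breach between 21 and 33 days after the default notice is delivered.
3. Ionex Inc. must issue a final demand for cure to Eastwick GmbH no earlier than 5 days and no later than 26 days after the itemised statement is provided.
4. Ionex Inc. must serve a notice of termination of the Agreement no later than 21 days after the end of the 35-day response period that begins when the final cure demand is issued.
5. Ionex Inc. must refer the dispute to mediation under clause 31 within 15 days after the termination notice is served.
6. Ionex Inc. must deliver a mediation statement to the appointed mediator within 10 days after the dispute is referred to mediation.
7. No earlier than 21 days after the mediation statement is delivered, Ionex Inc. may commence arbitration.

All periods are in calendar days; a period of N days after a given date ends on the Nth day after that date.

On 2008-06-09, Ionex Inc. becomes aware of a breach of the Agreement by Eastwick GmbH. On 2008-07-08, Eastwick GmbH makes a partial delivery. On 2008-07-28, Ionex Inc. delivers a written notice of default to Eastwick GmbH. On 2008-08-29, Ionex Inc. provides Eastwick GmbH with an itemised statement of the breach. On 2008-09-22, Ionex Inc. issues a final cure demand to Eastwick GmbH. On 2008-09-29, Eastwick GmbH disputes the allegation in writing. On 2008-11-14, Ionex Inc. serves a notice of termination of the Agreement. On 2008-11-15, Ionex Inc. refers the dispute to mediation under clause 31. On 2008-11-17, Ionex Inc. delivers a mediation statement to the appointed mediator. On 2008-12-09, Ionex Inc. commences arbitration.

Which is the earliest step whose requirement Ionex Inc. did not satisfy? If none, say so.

Step 1: 60 days after 2008-06-09 (when the breach is discovered) is 2008-08-08; completed 2008-07-28, before the deadline.
Step 2: the window is 21–33 days after 2008-07-28 (when the default notice is delivered), so 2008-08-18 through 2008-08-30; done 2008-08-29 — within the window.
Step 3: the window is 5–26 days after 2008-08-29 (when the itemised statement is provided), so 2008-09-03 through 2008-09-24; 2008-09-22 falls inside that range.
Step 4: 21 days after 2008-10-27 (end of the 35-day response period, which began when the final cure demand is issued on 2008-09-22) is 2008-11-17; completed 2008-11-14, before the deadline.
Step 5: 15 days after 2008-11-14 (when the termination notice is served) is 2008-11-29; completed 2008-11-15, before the deadline.
Step 6: 10 days after 2008-11-15 (when the dispute is referred to mediation) is 2008-11-25; 2008-11-17 is within that limit.
Step 7: the earliest permitted date is 21 days after 2008-11-17 (when the mediation statement is delivered), i.e. 2008-12-08; 2008-12-09 is on or after that date.

None — every step was satisfied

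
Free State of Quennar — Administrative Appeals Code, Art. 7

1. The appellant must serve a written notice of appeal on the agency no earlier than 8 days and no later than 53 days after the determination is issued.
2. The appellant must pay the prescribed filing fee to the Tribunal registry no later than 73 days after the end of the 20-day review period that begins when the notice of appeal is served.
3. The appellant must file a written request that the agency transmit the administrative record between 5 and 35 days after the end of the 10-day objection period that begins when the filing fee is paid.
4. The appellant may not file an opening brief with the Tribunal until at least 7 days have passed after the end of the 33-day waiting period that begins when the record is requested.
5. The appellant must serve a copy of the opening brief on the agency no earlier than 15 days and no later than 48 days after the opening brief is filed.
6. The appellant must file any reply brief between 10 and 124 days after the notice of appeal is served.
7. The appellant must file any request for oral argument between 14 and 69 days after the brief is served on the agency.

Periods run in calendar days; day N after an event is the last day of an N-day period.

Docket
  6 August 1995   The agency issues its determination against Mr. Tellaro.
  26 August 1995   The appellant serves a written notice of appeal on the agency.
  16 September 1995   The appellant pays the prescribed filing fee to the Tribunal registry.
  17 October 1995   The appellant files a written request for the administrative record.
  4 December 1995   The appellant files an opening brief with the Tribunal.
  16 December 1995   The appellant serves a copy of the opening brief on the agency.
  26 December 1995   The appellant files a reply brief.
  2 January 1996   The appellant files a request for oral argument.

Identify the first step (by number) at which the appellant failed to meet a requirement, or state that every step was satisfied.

Step 5

Step 1 — 8 and 53 days from 6 August 1995 (when the determination is issued) are 14 August 1995 and 28 September 1995 respectively; done 26 August 1995, which is between those dates.
Step 2 — counting 73 days from 15 September 1995 (end of the 20-day review period, which began when the notice of appeal is served on 26 August 1995) gives a deadline of 27 November 1995; done 16 September 1995 — timely.
Step 3 — 5 and 35 days from 26 September 1995 (end of the 10-day objection period, which began when the filing fee is paid on 16 September 1995) are 1 October 1995 and 31 October 1995 respectively; done 17 October 1995 — within the window.
Step 4 — must wait 7 days from 19 November 1995 (end of the 33-day waiting period, which began when the record is requested on 17 October 1995), so not before 26 November 1995; done 4 December 1995 — permitted.
Step 5 — 15 and 48 days from 4 December 1995 (when the opening brief is filed) are 19 December 1995 and 21 January 1996 respectively; done 16 December 1995 — 3 days before the window opened.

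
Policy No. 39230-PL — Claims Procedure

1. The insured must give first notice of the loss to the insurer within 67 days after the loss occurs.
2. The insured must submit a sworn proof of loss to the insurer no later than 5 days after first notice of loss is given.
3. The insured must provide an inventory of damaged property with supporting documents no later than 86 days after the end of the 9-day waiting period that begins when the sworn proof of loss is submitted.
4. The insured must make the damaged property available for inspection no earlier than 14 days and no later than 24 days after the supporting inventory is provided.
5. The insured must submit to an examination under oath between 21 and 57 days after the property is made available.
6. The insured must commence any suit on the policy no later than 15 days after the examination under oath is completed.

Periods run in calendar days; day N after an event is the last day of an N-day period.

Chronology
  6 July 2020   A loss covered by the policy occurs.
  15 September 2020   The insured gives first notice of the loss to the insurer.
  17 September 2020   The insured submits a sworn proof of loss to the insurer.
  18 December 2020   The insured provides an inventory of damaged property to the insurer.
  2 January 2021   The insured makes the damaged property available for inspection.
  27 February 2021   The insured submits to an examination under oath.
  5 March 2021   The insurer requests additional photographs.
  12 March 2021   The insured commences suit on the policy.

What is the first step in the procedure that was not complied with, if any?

Step 1: 67 days after 6 July 2020 (when the loss occurs) is 11 September 2020; 15 September 2020 misses that deadline by 4 days.

Step 1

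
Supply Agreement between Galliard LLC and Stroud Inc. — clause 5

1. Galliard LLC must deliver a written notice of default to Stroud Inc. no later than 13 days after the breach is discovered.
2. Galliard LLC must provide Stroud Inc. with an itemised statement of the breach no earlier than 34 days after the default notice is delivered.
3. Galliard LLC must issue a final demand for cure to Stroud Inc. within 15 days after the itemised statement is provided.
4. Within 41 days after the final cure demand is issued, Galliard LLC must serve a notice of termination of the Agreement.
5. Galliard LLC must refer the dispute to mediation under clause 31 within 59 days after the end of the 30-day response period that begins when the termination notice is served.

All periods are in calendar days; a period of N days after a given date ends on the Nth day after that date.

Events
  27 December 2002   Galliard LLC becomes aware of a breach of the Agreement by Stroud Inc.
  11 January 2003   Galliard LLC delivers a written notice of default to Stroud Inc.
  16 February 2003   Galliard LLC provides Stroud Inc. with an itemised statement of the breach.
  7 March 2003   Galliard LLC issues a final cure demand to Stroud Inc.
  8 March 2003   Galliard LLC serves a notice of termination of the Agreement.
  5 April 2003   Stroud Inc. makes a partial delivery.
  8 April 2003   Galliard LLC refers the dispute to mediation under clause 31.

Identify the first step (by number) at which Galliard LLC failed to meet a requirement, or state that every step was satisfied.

Step 1

(1) due by 27 December 2002 + 13 days = 9 January 2003; done 11 January 2003 — 2 days late.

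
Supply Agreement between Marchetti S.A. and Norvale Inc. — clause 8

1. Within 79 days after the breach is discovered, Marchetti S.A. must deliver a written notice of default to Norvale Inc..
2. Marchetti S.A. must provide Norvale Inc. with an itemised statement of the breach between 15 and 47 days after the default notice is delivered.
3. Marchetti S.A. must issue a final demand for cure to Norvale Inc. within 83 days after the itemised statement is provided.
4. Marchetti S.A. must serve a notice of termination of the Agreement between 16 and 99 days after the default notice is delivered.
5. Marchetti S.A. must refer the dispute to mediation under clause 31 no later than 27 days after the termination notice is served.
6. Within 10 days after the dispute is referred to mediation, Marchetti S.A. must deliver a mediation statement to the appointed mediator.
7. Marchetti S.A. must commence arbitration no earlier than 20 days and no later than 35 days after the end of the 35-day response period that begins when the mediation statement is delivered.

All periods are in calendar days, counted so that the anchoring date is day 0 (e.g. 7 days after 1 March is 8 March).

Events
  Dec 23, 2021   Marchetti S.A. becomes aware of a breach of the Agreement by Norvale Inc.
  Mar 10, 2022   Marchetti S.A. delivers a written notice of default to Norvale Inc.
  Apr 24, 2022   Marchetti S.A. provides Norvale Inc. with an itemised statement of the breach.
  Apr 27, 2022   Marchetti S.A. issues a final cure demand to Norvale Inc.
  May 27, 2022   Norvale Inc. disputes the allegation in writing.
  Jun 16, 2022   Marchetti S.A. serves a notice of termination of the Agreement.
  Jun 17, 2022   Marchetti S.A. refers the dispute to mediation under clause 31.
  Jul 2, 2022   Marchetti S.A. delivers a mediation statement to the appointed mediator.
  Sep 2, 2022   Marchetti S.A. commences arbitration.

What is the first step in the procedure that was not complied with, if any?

(1) due by Dec 23, 2021 + 79 days = Mar 12, 2022; completed Mar 10, 2022, before the deadline.
(2) the permitted window runs from Mar 10, 2022 + 15 = Mar 25, 2022 to Mar 10, 2022 + 47 = Apr 26, 2022; done Apr 24, 2022 — within the window.
(3) due by Apr 24, 2022 + 83 days = Jul 16, 2022; Apr 27, 2022 is within that limit.
(4) the permitted window runs from Mar 10, 2022 + 16 = Mar 26, 2022 to Mar 10, 2022 + 99 = Jun 17, 2022; done Jun 16, 2022, which is between those dates.
(5) due by Jun 16, 2022 + 27 days = Jul 13, 2022; done Jun 17, 2022 — timely.
(6) due by Jun 17, 2022 + 10 days = Jun 27, 2022; Jul 2, 2022 misses that deadline by 5 days.

Step 6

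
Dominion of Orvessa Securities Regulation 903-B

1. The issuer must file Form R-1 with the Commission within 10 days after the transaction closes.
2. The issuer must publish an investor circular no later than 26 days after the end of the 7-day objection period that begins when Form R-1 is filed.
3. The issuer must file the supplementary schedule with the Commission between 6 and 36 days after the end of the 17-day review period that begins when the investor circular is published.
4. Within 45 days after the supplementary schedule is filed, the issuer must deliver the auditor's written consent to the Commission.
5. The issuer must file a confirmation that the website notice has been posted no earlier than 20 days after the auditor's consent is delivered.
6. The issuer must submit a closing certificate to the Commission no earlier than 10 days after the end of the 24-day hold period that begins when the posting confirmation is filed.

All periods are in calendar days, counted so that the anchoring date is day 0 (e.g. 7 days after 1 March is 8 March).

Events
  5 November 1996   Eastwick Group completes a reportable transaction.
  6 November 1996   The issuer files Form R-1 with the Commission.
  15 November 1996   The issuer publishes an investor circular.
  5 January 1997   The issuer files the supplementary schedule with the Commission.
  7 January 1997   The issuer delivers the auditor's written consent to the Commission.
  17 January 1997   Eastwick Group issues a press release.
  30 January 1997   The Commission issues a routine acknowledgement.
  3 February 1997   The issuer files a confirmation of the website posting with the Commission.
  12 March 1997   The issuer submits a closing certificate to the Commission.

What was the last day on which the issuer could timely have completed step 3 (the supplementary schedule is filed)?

The investor circular is published on 15 November 1996; the 17-day review period therefore ends 2 December 1996, and step 3 runs from that date. The window is 6–36 days after 2 December 1996; it closes on 7 January 1997.

7 January 1997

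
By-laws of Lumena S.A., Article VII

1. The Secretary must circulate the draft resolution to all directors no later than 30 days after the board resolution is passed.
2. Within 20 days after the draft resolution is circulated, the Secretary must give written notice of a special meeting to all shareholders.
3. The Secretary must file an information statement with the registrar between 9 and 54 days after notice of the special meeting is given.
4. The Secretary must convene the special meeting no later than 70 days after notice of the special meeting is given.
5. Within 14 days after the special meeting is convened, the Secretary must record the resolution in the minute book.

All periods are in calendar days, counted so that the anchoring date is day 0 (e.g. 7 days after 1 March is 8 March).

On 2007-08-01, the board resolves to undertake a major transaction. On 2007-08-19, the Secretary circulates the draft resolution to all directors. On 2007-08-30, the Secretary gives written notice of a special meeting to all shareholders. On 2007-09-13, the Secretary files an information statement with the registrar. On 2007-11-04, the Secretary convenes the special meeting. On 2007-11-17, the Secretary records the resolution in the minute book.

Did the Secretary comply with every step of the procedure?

Step 1 — counting 30 days from 2007-08-01 (when the board resolution is passed) gives a deadline of 2007-08-31; 2007-08-19 is within that limit.
Step 2 — counting 20 days from 2007-08-19 (when the draft resolution is circulated) gives a deadline of 2007-09-08; 2007-08-30 is within that limit.
Step 3 — 9 and 54 days from 2007-08-30 (when notice of the special meeting is given) are 2007-09-08 and 2007-10-23 respectively; done 2007-09-13 — within the window.
Step 4 — counting 70 days from 2007-08-30 (when notice of the special meeting is given) gives a deadline of 2007-11-08; completed 2007-11-04, before the deadline.
Step 5 — counting 14 days from 2007-11-04 (when the special meeting is convened) gives a deadline of 2007-11-18; completed 2007-11-17, before the deadline.

Yes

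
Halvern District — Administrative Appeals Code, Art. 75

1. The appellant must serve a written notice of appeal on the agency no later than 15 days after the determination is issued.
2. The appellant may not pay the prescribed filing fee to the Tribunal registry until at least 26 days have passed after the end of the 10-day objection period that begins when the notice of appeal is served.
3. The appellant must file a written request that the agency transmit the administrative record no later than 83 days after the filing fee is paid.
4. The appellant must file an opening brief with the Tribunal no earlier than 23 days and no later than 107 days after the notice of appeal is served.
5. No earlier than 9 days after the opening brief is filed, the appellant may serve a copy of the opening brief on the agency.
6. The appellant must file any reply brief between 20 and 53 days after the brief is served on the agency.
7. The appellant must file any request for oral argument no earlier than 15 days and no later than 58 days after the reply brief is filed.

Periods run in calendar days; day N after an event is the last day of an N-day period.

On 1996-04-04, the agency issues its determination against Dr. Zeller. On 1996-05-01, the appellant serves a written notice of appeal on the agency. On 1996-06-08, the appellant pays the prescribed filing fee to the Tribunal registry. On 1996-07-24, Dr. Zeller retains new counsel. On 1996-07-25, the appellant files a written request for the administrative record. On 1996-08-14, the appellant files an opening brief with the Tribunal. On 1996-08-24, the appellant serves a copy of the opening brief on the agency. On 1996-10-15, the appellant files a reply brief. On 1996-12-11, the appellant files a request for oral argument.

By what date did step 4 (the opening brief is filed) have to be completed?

Step 4 runs from 1996-05-01, when the notice of appeal is served. The window is 23–107 days after 1996-05-01; it closes on 1996-08-16.

1996-08-16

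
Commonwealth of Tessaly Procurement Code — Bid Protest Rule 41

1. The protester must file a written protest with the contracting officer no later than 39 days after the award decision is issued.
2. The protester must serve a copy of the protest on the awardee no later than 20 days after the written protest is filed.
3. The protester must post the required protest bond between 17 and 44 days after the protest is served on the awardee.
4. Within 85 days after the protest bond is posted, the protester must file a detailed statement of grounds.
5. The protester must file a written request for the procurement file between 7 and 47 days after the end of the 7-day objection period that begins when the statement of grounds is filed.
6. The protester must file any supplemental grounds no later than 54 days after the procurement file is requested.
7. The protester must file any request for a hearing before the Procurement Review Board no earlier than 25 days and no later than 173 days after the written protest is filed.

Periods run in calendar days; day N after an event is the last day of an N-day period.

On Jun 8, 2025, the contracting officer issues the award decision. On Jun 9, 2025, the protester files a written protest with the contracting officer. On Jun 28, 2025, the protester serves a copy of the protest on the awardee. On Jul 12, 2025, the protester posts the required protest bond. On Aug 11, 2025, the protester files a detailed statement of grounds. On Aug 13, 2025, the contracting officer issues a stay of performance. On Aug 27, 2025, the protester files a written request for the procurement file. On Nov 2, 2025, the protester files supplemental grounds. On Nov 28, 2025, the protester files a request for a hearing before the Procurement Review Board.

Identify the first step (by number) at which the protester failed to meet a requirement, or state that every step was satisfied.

Step 3

(1) due by Jun 8, 2025 + 39 days = Jul 17, 2025; completed Jun 9, 2025, before the deadline.
(2) due by Jun 9, 2025 + 20 days = Jun 29, 2025; Jun 28, 2025 is within that limit.
(3) the permitted window runs from Jun 28, 2025 + 17 = Jul 15, 2025 to Jun 28, 2025 + 44 = Aug 11, 2025; done Jul 12, 2025 — 3 days before the window opened.
That is the first point of non-compliance.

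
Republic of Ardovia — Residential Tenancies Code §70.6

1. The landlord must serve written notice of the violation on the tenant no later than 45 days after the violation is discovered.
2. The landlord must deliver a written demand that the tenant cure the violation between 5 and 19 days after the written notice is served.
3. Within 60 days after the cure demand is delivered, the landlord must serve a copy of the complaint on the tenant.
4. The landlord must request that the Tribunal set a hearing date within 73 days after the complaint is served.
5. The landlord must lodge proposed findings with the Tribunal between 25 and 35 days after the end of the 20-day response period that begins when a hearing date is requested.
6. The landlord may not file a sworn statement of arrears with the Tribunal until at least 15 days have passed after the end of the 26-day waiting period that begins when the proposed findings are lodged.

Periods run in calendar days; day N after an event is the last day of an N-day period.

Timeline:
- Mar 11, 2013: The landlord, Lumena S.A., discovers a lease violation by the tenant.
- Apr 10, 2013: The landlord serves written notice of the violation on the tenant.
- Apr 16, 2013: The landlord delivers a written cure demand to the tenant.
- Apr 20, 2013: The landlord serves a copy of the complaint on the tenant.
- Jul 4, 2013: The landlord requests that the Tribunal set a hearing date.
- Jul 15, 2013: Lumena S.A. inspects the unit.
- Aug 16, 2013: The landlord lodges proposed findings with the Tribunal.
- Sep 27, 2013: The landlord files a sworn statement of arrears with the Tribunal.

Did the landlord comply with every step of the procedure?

Step 1: 45 days after Mar 11, 2013 (when the violation is discovered) is Apr 25, 2013; done Apr 10, 2013 — timely.
Step 2: the window is 5–19 days after Apr 10, 2013 (when the written notice is served), so Apr 15, 2013 through Apr 29, 2013; Apr 16, 2013 falls inside that range.
Step 3: 60 days after Apr 16, 2013 (when the cure demand is delivered) is Jun 15, 2013; Apr 20, 2013 is within that limit.
Step 4: 73 days after Apr 20, 2013 (when the complaint is served) is Jul 2, 2013; Jul 4, 2013 misses that deadline by 2 days.
The analysis stops there.

No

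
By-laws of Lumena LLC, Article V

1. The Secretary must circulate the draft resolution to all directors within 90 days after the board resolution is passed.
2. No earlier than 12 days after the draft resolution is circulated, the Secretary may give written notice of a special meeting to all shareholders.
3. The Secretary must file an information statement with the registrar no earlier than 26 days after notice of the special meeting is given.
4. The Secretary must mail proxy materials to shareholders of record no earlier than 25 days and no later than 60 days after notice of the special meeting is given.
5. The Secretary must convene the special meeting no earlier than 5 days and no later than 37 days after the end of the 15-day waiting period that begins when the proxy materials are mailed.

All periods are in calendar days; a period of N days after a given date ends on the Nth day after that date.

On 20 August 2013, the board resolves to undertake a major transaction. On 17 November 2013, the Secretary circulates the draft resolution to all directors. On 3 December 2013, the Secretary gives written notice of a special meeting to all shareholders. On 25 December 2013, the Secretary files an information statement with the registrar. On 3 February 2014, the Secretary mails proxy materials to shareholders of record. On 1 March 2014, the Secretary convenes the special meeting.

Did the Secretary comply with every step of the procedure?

No

(1) due by 20 August 2013 + 90 days = 18 November 2013; completed 17 November 2013, before the deadline.
(2) permitted from 17 November 2013 + 12 days = 29 November 2013 onward; done 3 December 2013, after the minimum wait.
(3) permitted from 3 December 2013 + 26 days = 29 December 2013 onward; 25 December 2013 is 4 days before the earliest permitted date.
The analysis stops there.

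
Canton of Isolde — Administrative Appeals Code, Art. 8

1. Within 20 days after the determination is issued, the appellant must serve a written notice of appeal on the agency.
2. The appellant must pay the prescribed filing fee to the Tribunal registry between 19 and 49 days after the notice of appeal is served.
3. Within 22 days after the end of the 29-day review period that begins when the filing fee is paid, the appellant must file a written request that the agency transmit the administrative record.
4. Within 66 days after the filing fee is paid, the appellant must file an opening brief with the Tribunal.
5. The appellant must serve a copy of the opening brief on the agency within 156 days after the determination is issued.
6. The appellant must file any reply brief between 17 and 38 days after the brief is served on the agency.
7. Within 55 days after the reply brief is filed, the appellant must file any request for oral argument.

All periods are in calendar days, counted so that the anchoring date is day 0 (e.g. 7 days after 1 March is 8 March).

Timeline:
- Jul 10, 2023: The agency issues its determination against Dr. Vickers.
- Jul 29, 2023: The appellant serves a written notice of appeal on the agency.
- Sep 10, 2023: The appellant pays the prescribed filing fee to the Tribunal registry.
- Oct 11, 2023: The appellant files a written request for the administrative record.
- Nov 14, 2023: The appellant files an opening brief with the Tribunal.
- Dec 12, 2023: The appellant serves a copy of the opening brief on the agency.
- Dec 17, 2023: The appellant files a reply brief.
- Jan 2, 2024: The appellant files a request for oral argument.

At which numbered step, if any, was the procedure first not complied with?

Step 1: 20 days after Jul 10, 2023 (when the determination is issued) is Jul 30, 2023; completed Jul 29, 2023, before the deadline.
Step 2: the window is 19–49 days after Jul 29, 2023 (when the notice of appeal is served), so Aug 17, 2023 through Sep 16, 2023; done Sep 10, 2023, which is between those dates.
Step 3: 22 days after Oct 9, 2023 (end of the 29-day review period, which began when the filing fee is paid on Sep 10, 2023) is Oct 31, 2023; done Oct 11, 2023 — timely.
Step 4: 66 days after Sep 10, 2023 (when the filing fee is paid) is Nov 15, 2023; done Nov 14, 2023 — timely.
Step 5: 156 days after Jul 10, 2023 (when the determination is issued) is Dec 13, 2023; completed Dec 12, 2023, before the deadline.
Step 6: the window is 17–38 days after Dec 12, 2023 (when the brief is served on the agency), so Dec 29, 2023 through Jan 19, 2024; done Dec 17, 2023 — 12 days before the window opened.

Step 6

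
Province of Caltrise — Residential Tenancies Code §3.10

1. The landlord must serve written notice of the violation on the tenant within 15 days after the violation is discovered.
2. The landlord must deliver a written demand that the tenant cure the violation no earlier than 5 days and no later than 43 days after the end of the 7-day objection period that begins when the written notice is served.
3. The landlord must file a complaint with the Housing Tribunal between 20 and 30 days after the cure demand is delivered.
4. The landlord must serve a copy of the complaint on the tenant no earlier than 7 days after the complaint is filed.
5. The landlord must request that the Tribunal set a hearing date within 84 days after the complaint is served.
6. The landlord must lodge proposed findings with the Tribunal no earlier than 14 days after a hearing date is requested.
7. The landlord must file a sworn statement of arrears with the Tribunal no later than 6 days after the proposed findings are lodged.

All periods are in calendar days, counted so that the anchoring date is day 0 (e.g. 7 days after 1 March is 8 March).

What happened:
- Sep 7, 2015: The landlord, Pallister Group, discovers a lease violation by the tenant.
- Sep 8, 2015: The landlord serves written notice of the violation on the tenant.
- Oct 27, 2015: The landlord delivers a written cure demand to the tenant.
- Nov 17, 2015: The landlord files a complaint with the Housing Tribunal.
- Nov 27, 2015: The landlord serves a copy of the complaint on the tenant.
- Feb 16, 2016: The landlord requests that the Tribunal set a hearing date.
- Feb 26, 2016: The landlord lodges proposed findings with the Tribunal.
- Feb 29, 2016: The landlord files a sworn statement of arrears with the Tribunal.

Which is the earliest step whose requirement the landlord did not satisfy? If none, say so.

(1) due by Sep 7, 2015 + 15 days = Sep 22, 2015; Sep 8, 2015 is within that limit.
(2) the permitted window runs from Sep 15, 2015 + 5 = Sep 20, 2015 to Sep 15, 2015 + 43 = Oct 28, 2015; Oct 27, 2015 falls inside that range.
(3) the permitted window runs from Oct 27, 2015 + 20 = Nov 16, 2015 to Oct 27, 2015 + 30 = Nov 26, 2015; done Nov 17, 2015 — within the window.
(4) permitted from Nov 17, 2015 + 7 days = Nov 24, 2015 onward; done Nov 27, 2015 — permitted.
(5) due by Nov 27, 2015 + 84 days = Feb 19, 2016; completed Feb 16, 2016, before the deadline.
(6) permitted from Feb 16, 2016 + 14 days = Mar 1, 2016 onward; done Feb 26, 2016 — 4 days too early.
The analysis stops there.

Step 6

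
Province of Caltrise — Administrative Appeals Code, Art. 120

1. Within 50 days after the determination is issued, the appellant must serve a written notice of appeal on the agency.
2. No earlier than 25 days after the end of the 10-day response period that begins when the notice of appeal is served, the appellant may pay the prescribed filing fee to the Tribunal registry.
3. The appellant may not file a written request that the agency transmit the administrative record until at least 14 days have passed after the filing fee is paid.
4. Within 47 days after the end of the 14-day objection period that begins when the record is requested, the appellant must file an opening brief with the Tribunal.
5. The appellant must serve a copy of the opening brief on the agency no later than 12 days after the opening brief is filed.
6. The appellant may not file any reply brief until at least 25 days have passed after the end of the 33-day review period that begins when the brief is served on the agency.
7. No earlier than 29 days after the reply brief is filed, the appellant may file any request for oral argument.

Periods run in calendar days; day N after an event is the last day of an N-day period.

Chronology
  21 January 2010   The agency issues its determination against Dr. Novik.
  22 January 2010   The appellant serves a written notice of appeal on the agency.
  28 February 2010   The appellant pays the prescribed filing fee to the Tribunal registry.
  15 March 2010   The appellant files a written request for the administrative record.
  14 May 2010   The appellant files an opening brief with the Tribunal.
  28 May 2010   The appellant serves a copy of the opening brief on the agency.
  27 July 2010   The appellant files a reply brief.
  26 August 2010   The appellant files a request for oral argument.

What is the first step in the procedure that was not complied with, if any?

Step 5

(1) due by 21 January 2010 + 50 days = 12 March 2010; done 22 January 2010 — timely.
(2) permitted from 1 February 2010 + 25 days = 26 February 2010 onward; done 28 February 2010 — permitted.
(3) permitted from 28 February 2010 + 14 days = 14 March 2010 onward; done 15 March 2010 — permitted.
(4) due by 29 March 2010 + 47 days = 15 May 2010; completed 14 May 2010, before the deadline.
(5) due by 14 May 2010 + 12 days = 26 May 2010; 28 May 2010 misses that deadline by 2 days.
Later steps need not be reached.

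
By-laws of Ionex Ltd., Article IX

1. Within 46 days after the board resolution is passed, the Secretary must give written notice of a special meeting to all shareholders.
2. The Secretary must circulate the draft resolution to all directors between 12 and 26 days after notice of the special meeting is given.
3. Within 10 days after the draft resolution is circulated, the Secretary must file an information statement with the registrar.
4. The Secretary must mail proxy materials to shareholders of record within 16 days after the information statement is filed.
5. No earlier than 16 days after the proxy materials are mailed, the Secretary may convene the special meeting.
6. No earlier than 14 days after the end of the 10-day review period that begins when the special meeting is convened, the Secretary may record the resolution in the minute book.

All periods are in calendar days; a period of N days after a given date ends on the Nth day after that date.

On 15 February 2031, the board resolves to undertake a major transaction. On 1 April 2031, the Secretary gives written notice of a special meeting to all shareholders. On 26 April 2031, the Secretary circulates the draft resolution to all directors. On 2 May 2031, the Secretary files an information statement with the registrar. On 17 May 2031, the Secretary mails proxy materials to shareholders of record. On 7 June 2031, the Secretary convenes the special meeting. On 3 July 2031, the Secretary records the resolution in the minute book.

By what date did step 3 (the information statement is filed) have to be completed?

6 May 2031

Step 3 runs from 26 April 2031, when the draft resolution is circulated. 10 days after 26 April 2031 is 6 May 2031.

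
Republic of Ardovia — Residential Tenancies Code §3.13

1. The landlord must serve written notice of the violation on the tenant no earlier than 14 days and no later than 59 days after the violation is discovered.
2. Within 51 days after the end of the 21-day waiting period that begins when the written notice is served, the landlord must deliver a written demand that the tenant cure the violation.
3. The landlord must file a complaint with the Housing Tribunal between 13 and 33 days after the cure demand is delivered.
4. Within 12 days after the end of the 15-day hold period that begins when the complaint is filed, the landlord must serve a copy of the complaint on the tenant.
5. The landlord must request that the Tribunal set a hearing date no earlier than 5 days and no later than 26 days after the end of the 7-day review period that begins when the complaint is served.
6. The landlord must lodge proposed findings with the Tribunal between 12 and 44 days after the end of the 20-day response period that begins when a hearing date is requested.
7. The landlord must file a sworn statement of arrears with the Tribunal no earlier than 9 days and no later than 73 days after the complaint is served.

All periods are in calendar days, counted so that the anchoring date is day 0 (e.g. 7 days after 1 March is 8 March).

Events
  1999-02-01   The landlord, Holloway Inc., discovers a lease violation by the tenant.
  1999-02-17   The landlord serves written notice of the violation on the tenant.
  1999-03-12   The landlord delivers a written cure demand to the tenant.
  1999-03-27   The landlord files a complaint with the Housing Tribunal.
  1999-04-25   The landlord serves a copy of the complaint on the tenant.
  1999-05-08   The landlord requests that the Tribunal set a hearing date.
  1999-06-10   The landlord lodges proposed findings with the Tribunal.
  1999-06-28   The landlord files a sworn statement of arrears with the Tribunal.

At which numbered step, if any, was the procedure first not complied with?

(1) the permitted window runs from 1999-02-01 + 14 = 1999-02-15 to 1999-02-01 + 59 = 1999-04-01; done 1999-02-17 — within the window.
(2) due by 1999-03-10 + 51 days = 1999-04-30; completed 1999-03-12, before the deadline.
(3) the permitted window runs from 1999-03-12 + 13 = 1999-03-25 to 1999-03-12 + 33 = 1999-04-14; done 1999-03-27, which is between those dates.
(4) due by 1999-04-11 + 12 days = 1999-04-23; 1999-04-25 misses that deadline by 2 days.
No need to go further; step 4 was not satisfied.

Step 4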